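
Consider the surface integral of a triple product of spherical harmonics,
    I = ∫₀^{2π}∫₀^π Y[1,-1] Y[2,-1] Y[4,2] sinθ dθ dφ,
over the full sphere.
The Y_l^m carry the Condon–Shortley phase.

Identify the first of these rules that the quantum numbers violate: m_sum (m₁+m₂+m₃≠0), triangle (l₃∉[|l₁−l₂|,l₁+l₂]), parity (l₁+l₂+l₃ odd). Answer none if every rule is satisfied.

triangle

Σmᵢ = 0  ✓
l₃∈[|l₁−l₂|,l₁+l₂]=[1,3] required, l₃=4 fails  ✗
Σlᵢ = 7 ⇒ odd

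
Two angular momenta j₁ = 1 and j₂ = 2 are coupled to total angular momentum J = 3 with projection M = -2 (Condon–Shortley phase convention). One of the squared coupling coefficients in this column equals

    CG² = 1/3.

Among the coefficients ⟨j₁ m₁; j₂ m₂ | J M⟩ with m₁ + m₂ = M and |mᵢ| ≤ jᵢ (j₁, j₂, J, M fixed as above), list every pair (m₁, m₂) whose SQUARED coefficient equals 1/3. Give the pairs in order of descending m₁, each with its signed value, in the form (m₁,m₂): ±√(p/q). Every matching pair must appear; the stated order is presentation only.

Admissible pairs with m₁+m₂ = M = -2: (-1,-1), (0,-2)
  (m₁,m₂)=(0,-2): CG² = 1/3, CG = +√(1/3)   ← matches the target
  (m₁,m₂)=(-1,-1): CG² = 2/3, CG = +√(2/3)
Pairs with CG² = 1/3: (0,-2): +√(1/3)

(0,-2): +√(1/3)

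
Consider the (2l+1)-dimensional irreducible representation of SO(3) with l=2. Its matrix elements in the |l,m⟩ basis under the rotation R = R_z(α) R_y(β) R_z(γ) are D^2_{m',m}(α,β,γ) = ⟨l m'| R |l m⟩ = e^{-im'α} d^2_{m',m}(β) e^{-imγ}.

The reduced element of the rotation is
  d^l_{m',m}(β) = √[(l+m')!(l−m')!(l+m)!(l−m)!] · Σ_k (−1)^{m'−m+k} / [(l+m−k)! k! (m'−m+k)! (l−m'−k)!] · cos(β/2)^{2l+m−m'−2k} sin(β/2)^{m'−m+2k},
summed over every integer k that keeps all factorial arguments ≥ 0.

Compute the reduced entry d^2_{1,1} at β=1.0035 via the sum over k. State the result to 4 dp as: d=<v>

d^2_{1,1}(β=1.0035) via the finite sum:
c=cos(1.003500/2)=0.876742, s=sin(1.003500/2)=0.480961; N=√[6·1·6·1]=6.000000
The bounds max(0,m−m')=0 and min(l+m,l−m')=1 give 2 terms
  k=0: (−1)^0·6.0000/(6)·0.8767^4·0.4810^0 = +0.590864
  k=1: (−1)^1·6.0000/(2)·0.8767^2·0.4810^2 = -0.533438
d^2_{1,1}(1.0035) = +0.590864 -0.533438 = +0.057426

d=0.0574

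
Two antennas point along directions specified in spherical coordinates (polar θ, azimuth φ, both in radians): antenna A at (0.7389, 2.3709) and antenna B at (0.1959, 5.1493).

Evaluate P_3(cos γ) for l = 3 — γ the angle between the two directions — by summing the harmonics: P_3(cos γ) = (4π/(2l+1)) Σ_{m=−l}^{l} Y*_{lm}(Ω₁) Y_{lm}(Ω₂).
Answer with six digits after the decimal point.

Term-by-term m-sum for l=3 (normalisation 4π/7 = 1.795196):
  term(m=-3) = (-0.000182, -0.000348)   from Y*(Ω₁)=(0.086057, 0.094006), Y(Ω₂)=(-0.002974, -0.000791)
  term(m=-2) = (0.009729, 0.008644)   from Y*(Ω₁)=(0.010076, -0.342506), Y(Ω₂)=(-0.024380, 0.029123)
  term(m=-1) = (-0.084478, -0.032106)   from Y*(Ω₁)=(-0.270478, 0.262638), Y(Ω₂)=(0.101432, 0.217192)
  term(m=+0) = (-0.048967, -0.000000)   from Y*(Ω₁)=(-0.073886, -0.000000), Y(Ω₂)=(0.662734, 0.000000)
  term(m=+1) = (-0.084478, 0.032106)   from Y*(Ω₁)=(0.270478, 0.262638), Y(Ω₂)=(-0.101432, 0.217192)
  term(m=+2) = (0.009729, -0.008644)   from Y*(Ω₁)=(0.010076, 0.342506), Y(Ω₂)=(-0.024380, -0.029123)
  term(m=+3) = (-0.000182, 0.000348)   from Y*(Ω₁)=(-0.086057, 0.094006), Y(Ω₂)=(0.002974, -0.000791)
Σ over m = (-0.198827, -0.000000); ×(4π/7) → (-0.356934, -0.000000). Real part: -0.356934

-0.356934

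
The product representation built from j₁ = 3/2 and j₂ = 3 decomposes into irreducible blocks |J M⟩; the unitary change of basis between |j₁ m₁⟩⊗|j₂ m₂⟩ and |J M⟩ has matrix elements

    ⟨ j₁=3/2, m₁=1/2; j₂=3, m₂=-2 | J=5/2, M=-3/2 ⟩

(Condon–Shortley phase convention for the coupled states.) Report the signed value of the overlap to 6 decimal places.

+√(1/14) = +0.267261

√[6·2!1!4!/8! · 2!1!1!5!1!4!] = √(288/7)
  +(−1)^0/∏(0,2,1,1,0,3)! = 1/12  (running 1/12)
  +(−1)^1/∏(1,1,0,0,1,4)! = -1/24  (running 1/24)
⟨..|..⟩ = √(288/7)·(1/24) = +0.267261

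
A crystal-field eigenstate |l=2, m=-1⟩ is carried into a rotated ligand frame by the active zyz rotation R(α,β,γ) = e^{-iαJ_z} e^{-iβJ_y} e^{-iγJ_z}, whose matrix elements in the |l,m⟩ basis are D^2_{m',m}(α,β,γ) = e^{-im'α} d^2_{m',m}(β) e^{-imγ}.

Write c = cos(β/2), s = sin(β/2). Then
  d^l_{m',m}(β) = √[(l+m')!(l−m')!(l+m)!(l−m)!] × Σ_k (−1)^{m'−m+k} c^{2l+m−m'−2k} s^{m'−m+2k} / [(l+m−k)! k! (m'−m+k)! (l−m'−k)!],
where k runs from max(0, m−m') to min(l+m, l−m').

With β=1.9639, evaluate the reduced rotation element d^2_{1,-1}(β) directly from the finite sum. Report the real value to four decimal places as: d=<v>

d^2_{1,-1}(β=1.9639) via the finite sum:
Half-angle: c=0.555402, s=0.831582. N=√(6·1·1·6)=6.000000
k∈{0,1} keeps every argument non-negative
  k=0: (−1)^2·6.0000/(2)·0.5554^2·0.8316^2 = +0.639950
  k=1: (−1)^3·6.0000/(6)·0.5554^0·0.8316^4 = -0.478212
d^2_{1,-1}(1.9639) = +0.639950 -0.478212 = +0.161739

d=0.1617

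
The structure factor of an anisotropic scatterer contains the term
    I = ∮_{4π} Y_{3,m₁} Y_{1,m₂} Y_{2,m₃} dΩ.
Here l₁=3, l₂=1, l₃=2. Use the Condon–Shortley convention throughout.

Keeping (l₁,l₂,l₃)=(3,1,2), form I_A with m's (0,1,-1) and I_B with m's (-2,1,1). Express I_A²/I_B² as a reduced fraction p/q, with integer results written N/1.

l's match ⇒ only the (l;m) 3-j factors differ between A and B.
A: triangle coeff Δ(3,1,2) = 1/105; Σ_t [2,2]: t=2:+1/12 = 1/12; (3j)²=1/35 [(3 1 2; 0 1 -1)], sign=-1
B: triangle coeff Δ(3,1,2) = 1/105; Σ_t [2,2]: t=2:+1/12 = 1/12; (3j)²=2/21 [(3 1 2; -2 1 1)], sign=-1
I_A²/I_B² = (1/35)/(2/21) = 3/10

3/10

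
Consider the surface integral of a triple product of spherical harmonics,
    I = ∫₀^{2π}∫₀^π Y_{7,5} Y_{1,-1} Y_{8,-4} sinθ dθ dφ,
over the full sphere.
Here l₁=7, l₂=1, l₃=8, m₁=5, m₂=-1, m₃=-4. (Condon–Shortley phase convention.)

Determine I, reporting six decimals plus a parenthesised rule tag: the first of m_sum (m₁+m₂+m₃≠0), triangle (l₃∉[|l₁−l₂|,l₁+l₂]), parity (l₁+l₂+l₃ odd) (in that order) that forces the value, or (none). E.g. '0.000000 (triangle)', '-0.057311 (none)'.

Checks pass: Σm=0; 16 even; l₃=8∈[6,8].
(2·7+1)(2·1+1)(2·8+1) = 765
Δ: 0! 14! 2! / 17! → 1/2040
sum: t=0:+1/25401600 = 1/25401600
3j²(7 1 8; 0 0 0) = Δ·Π!·Σ² = 8/255  (sign +1)
sum: t=0:+1/1916006400 = 1/1916006400
3j²(7 1 8; 5 -1 -4) = Δ·Π!·Σ² = 1/340  (sign +1)
combine: 4πI² = 765·8/255·1/340 = 6/85
take √, sign +1: I = 0.07494820
No selection rule forces the value: the integral is nonzero (none).

0.074948 (none)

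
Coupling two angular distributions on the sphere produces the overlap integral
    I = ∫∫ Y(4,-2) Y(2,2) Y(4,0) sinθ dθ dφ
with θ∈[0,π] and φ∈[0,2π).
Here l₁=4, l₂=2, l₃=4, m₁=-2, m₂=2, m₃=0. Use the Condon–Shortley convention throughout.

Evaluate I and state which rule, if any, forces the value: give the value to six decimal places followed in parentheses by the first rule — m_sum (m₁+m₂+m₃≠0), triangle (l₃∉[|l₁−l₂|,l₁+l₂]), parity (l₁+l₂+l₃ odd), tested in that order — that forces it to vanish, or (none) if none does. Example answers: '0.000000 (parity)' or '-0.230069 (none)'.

Rules hold: Σm=0, L=10 even, 2≤4≤6.
N = 9·5·9 = 405
Δ = 2!·6!·2!/11! = 1/13860
Racah Σ t=0..2: t=0:+1/192 t=1:−1/36 t=2:+1/192 = -5/288
⇒ 3j(4 2 4; 0 0 0)² = 20/693, sgn -1
Racah Σ t=2..2: t=2:+1/192 = 1/192
⇒ 3j(4 2 4; -2 2 0)² = 3/77, sgn +1
4πI² = N·(3j₀)²·(3jₘ)² = 2700/5929
I = -1·√(0.455389/4π) = -0.19036462
No selection rule forces the value: the integral is nonzero (none).

-0.190365 (none)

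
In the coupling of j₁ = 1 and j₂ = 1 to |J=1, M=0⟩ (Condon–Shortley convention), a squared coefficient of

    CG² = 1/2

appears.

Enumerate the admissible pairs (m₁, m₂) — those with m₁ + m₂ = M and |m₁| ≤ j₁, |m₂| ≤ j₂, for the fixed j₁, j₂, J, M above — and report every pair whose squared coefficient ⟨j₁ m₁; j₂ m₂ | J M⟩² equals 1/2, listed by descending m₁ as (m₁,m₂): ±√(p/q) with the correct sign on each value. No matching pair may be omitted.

(1,-1): +√(1/2); (-1,1): −√(1/2)

Admissible pairs with m₁+m₂ = M = 0: (-1,1), (0,0), (1,-1)
  (m₁,m₂)=(1,-1): CG² = 1/2, CG = +√(1/2)   ← matches the target
  (m₁,m₂)=(0,0): CG² = 0/1, CG = 0
  (m₁,m₂)=(-1,1): CG² = 1/2, CG = −√(1/2)   ← matches the target
Pairs with CG² = 1/2: (1,-1): +√(1/2); (-1,1): −√(1/2)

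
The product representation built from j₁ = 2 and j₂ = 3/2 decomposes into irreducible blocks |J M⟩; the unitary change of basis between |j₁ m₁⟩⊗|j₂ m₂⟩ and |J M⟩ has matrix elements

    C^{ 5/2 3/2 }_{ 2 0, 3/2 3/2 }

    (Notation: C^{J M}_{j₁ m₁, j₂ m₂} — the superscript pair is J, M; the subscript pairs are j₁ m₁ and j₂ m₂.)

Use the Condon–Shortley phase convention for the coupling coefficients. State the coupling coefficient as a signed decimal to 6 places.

-0.717137

√[6·1!3!2!/7! · 2!2!3!0!4!1!] = √(288/35)
  +(−1)^1/∏(1,0,1,2,2,0)! = -1/4  (running -1/4)
⟨..|..⟩ = √(288/35)·(-1/4) = -0.717137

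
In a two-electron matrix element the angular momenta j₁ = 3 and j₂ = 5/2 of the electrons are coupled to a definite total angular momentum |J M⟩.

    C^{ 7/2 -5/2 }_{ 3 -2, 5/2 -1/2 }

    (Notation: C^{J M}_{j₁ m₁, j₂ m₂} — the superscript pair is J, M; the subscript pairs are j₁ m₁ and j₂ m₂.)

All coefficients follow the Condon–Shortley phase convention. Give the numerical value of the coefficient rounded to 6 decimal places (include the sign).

−√(2/63) ≈ -0.178174

j₁+j₂−J=2  J+j₁−j₂=4  J−j₁+j₂=3  j₁+j₂+J+1=10
(j₁±m₁, j₂±m₂, J±M) = (1,5,2,3,1,6)
P² = 4608/7
sum k=1..2:
  [1] −1/48 = -1/48
  [2] +1/72 = 1/72
S = -1/144
C² = P²·S² = 2/63 ; C = -0.178174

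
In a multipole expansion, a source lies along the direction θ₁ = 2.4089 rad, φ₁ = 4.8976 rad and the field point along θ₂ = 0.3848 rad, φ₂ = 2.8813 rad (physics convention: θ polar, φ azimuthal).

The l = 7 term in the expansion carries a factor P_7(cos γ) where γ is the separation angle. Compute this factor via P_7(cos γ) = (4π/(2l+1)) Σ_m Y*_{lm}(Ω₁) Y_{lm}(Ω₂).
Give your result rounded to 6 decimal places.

0.228714

Addition theorem: P_7(cos γ) = (4π/15) Σ_m Y*_{lm}(Ω₁) Y_{lm}(Ω₂), m = −7…7:
  m=-7: (-0.028831+0.008114i) × (+0.000131-0.000509i) = +0.000000+0.000016i  (running Σ = +0.000000+0.000016i)
  m=-6: (+0.055241+0.111629i) × (+0.000044+0.004851i) = -0.000539+0.000273i  (running Σ = -0.000539+0.000289i)
  m=-5: (+0.242801-0.182572i) × (-0.007399-0.026804i) = -0.006690-0.005157i  (running Σ = -0.007229-0.004869i)
  m=-4: (-0.337113-0.308337i) × (+0.055730+0.095197i) = +0.010566-0.049276i  (running Σ = +0.003337-0.054144i)
  m=-3: (-0.178065+0.286794i) × (-0.215467-0.213528i) = +0.099606-0.023773i  (running Σ = +0.102942-0.077917i)
  m=-2: (-0.102744-0.039900i) × (+0.461605+0.264656i) = -0.036867-0.045610i  (running Σ = +0.066075-0.123527i)
  m=-1: (-0.072098+0.384816i) × (-0.409010-0.108934i) = +0.071408-0.149539i  (running Σ = +0.137484-0.273067i)
  m=0: (+0.008057-0.000000i) × (-0.243180+0.000000i) = -0.001959+0.000000i  (running Σ = +0.135524-0.273067i)
  m=1: (+0.072098+0.384816i) × (+0.409010-0.108934i) = +0.071408+0.149539i  (running Σ = +0.206932-0.123527i)
  m=2: (-0.102744+0.039900i) × (+0.461605-0.264656i) = -0.036867+0.045610i  (running Σ = +0.170065-0.077917i)
  m=3: (+0.178065+0.286794i) × (+0.215467-0.213528i) = +0.099606+0.023773i  (running Σ = +0.269671-0.054144i)
  m=4: (-0.337113+0.308337i) × (+0.055730-0.095197i) = +0.010566+0.049276i  (running Σ = +0.280237-0.004869i)
  m=5: (-0.242801-0.182572i) × (+0.007399-0.026804i) = -0.006690+0.005157i  (running Σ = +0.273547+0.000289i)
  m=6: (+0.055241-0.111629i) × (+0.000044-0.004851i) = -0.000539-0.000273i  (running Σ = +0.273007+0.000016i)
  m=7: (+0.028831+0.008114i) × (-0.000131-0.000509i) = +0.000000-0.000016i  (running Σ = +0.273008+0.000000i)
Total Σ_m = +0.273008+0.000000i. Multiply by 0.837758: +0.228714+0.000000i. P_7(cos γ) = 0.228714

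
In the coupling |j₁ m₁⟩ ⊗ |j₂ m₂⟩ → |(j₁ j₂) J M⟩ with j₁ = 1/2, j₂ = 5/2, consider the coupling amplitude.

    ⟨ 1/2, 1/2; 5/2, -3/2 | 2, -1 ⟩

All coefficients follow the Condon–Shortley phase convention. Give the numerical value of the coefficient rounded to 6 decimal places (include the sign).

+√(2/3) = +0.816497

√[5·1!0!4!/6! · 1!0!1!4!1!3!] = √(24)
  +(−1)^0/∏(0,1,0,1,0,3)! = 1/6  (running 1/6)
⟨..|..⟩ = √(24)·(1/6) = +0.816497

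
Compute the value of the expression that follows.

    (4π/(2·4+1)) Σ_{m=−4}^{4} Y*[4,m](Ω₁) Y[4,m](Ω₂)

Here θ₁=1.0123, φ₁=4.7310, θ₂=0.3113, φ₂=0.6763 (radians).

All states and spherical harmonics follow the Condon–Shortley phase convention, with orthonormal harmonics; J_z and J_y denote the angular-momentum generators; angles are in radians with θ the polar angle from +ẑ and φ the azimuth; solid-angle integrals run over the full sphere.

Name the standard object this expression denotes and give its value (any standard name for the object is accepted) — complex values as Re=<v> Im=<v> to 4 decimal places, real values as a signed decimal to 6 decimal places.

This sum is the spherical-harmonic addition theorem: it equals the Legendre polynomial P_l(cos γ) of the angle γ between the two directions.
Summing Y*_{l m}(θ₁,φ₁)·Y_{l m}(θ₂,φ₂) over m ∈ [−4, 4]; prefactor 4π/(2·4+1) = 1.396263:
  term(m=-4) = -0.00078 - 0.00044j   from Y*(Ω₁)=0.22826 + 0.01702j, Y(Ω₂)=-0.00353 - 0.00165j
  term(m=-3) = 0.01275 - 0.00542j   from Y*(Ω₁)=-0.02258 + 0.40391j, Y(Ω₂)=-0.01514 - 0.03071j
  term(m=-2) = -0.00984 + 0.03770j   from Y*(Ω₁)=-0.23216 - 0.00865j, Y(Ω₂)=0.03630 - 0.16372j
  term(m=-1) = 0.06199 + 0.08026j   from Y*(Ω₁)=-0.00409 + 0.21987j, Y(Ω₂)=0.35967 - 0.28865j
  term(m=+0) = -0.13582 + 0.00000j   from Y*(Ω₁)=-0.28185 + 0.00000j, Y(Ω₂)=0.48189 + 0.00000j
  term(m=+1) = 0.06199 - 0.08026j   from Y*(Ω₁)=0.00409 + 0.21987j, Y(Ω₂)=-0.35967 - 0.28865j
  term(m=+2) = -0.00984 - 0.03770j   from Y*(Ω₁)=-0.23216 + 0.00865j, Y(Ω₂)=0.03630 + 0.16372j
  term(m=+3) = 0.01275 + 0.00542j   from Y*(Ω₁)=0.02258 + 0.40391j, Y(Ω₂)=0.01514 - 0.03071j
  term(m=+4) = -0.00078 + 0.00044j   from Y*(Ω₁)=0.22826 - 0.01702j, Y(Ω₂)=-0.00353 + 0.00165j
Accumulated sum -0.00758 + 0.00000j; after 4π/(2l+1) scaling, -0.01059 + 0.00000j ⇒ P_4 = -0.010590

Legendre polynomial (addition theorem), -0.010590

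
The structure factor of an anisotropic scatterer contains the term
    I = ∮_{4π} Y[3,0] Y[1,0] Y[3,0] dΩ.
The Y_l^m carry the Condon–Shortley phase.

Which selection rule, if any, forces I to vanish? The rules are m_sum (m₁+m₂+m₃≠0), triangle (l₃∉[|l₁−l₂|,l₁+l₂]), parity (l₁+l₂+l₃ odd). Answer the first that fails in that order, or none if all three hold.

azimuthal sum: 0 + 0 + 0 = 0  ✓
2 ≤ 3 ≤ 4 (triangle on l)  ✓
L = 3 + 1 + 3 = 7 (odd)  ✗

parity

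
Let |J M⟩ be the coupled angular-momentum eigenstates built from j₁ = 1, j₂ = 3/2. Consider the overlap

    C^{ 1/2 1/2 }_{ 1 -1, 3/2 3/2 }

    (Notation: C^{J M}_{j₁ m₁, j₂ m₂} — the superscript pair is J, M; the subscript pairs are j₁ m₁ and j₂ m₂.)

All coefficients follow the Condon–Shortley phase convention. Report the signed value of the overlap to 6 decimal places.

+0.707107

j₁+j₂−J=2  J+j₁−j₂=0  J−j₁+j₂=1  j₁+j₂+J+1=4
(j₁±m₁, j₂±m₂, J±M) = (0,2,3,0,1,0)
P² = 2
sum k=2..2:
  [2] +1/2 = 1/2
S = 1/2
C² = P²·S² = 1/2 ; C = +0.707107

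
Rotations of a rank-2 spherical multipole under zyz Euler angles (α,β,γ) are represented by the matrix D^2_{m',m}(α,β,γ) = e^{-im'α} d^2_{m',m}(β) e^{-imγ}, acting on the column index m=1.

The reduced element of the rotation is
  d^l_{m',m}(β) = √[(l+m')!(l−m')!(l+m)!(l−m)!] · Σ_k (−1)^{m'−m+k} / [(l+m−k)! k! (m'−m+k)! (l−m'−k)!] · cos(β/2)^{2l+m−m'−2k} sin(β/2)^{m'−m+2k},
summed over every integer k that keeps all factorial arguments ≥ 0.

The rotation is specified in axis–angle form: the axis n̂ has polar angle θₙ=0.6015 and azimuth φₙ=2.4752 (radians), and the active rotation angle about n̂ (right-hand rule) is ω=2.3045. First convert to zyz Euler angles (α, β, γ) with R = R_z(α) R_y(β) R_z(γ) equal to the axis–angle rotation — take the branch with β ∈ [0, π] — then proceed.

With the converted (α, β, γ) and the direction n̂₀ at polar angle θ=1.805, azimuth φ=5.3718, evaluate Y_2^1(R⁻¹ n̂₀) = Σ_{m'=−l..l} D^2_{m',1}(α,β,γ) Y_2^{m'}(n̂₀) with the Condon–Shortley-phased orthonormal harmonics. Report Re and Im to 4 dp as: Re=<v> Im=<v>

Re=-0.1971 Im=-0.1435

Axis–angle → zyz. n̂ = (sinθₙcosφₙ, sinθₙsinφₙ, cosθₙ) = (-0.444814, +0.349801, +0.824488), ω = 2.3045.
R = I cosω + sinω [n̂]ₓ + (1−cosω) n̂n̂ᵀ gives
  R = [-0.339274, -0.872134, -0.352527; +0.352559, -0.465328, +0.811894; -0.872121, +0.151168, +0.465353]
β = atan2(√(R₁₃²+R₂₃²), R₃₃) = 1.086763; α = atan2(R₂₃, R₁₃) mod 2π = 1.980436; γ = atan2(R₃₂, −R₃₁) mod 2π = 0.171629
Need the full column D^2_{m',1} for m'=−2..2 at α=1.9804, β=1.0868, γ=0.1716.
cos(β/2)=0.855965, sin(β/2)=0.517034
d^2_{-2,1}: single k=3 term ⇒ +0.236615;  D = -0.188701-0.142753i
d^2_{-1,1}: k∈[2..3] ⇒ +0.587585 -0.071462 = +0.516123;  D = -0.121686+0.501573i
d^2_{0,1}: k∈[1..2] ⇒ +0.794260 -0.289793 = +0.504467;  D = +0.497055-0.086157i
d^2_{1,1}: k∈[0..1] ⇒ +0.536815 -0.587585 = -0.050770;  D = +0.027877+0.042432i
d^2_{2,1}: single k=0 term ⇒ -0.648510;  D = +0.355338-0.542495i
Y_2^{m'}(θ=1.805,φ=5.3718) and Σ D·Y over m':
  (-0.1887-0.1428i)·(-0.0911+0.3539i)  (-0.1217+0.5016i)·(-0.1068-0.1378i)  (+0.4971-0.0862i)·(-0.2644+0.0000i)  (+0.0279+0.0424i)·(+0.1068-0.1378i)  (+0.3553-0.5425i)·(-0.0911-0.3539i)
Y_2^1(R⁻¹ n̂) = -0.197143-0.143456i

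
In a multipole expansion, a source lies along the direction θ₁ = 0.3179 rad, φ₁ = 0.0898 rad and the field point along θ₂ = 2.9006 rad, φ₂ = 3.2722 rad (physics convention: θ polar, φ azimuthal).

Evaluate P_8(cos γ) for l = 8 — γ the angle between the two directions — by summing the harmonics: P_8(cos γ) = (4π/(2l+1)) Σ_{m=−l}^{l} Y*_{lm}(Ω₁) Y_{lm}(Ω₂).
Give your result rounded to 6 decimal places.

Term-by-term m-sum for l=8 (normalisation 4π/17 = 0.739198):
  m=-8: Y*=0.00004 + 0.00003j  Y=0.00000 - 0.00000j  product 0.00000 - 0.00000j
  m=-7: Y*=0.00046 + 0.00034j  Y=0.00005 - 0.00007j  product 0.00000 - 0.00000j
  m=-6: Y*=0.00378 + 0.00226j  Y=0.00065 - 0.00065j  product 0.00000 - 0.00000j
  m=-5: Y*=0.02187 + 0.01054j  Y=0.00541 - 0.00414j  product 0.00016 - 0.00003j
  m=-4: Y*=0.09208 + 0.03458j  Y=0.03261 - 0.01878j  product 0.00365 - 0.00060j
  m=-3: Y*=0.27579 + 0.07615j  Y=0.14030 - 0.05797j  product 0.04311 - 0.00530j
  m=-2: Y*=0.53955 + 0.09796j  Y=0.40605 - 0.10855j  product 0.22972 - 0.01879j
  m=-1: Y*=0.51682 + 0.04654j  Y=0.66450 - 0.08729j  product 0.34749 - 0.01419j
  m=+0: Y*=-0.16901 + 0.00000j  Y=0.22833 + 0.00000j  product -0.03859 + 0.00000j
  m=+1: Y*=-0.51682 + 0.04654j  Y=-0.66450 - 0.08729j  product 0.34749 + 0.01419j
  m=+2: Y*=0.53955 - 0.09796j  Y=0.40605 + 0.10855j  product 0.22972 + 0.01879j
  m=+3: Y*=-0.27579 + 0.07615j  Y=-0.14030 - 0.05797j  product 0.04311 + 0.00530j
  m=+4: Y*=0.09208 - 0.03458j  Y=0.03261 + 0.01878j  product 0.00365 + 0.00060j
  m=+5: Y*=-0.02187 + 0.01054j  Y=-0.00541 - 0.00414j  product 0.00016 + 0.00003j
  m=+6: Y*=0.00378 - 0.00226j  Y=0.00065 + 0.00065j  product 0.00000 + 0.00000j
  m=+7: Y*=-0.00046 + 0.00034j  Y=-0.00005 - 0.00007j  product 0.00000 + 0.00000j
  m=+8: Y*=0.00004 - 0.00003j  Y=0.00000 + 0.00000j  product 0.00000 + 0.00000j
Σ over m = 1.20967 + 0.00000j; ×(4π/17) → 0.89419 + 0.00000j. Real part: 0.894189

0.894189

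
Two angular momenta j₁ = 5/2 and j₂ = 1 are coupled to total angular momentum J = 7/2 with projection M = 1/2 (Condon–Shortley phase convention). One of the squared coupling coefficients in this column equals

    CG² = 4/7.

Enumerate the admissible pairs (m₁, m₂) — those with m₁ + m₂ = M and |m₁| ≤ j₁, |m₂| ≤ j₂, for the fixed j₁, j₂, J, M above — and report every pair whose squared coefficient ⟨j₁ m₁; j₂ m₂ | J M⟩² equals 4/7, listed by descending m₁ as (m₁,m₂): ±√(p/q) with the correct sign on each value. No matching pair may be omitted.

Admissible pairs with m₁+m₂ = M = 1/2: (-1/2,1), (1/2,0), (3/2,-1)
  (m₁,m₂)=(3/2,-1): CG² = 1/7, CG = +√(1/7)
  (m₁,m₂)=(1/2,0): CG² = 4/7, CG = +√(4/7)   ← matches the target
  (m₁,m₂)=(-1/2,1): CG² = 2/7, CG = +√(2/7)
Pairs with CG² = 4/7: (1/2,0): +√(4/7)

(1/2,0): +√(4/7)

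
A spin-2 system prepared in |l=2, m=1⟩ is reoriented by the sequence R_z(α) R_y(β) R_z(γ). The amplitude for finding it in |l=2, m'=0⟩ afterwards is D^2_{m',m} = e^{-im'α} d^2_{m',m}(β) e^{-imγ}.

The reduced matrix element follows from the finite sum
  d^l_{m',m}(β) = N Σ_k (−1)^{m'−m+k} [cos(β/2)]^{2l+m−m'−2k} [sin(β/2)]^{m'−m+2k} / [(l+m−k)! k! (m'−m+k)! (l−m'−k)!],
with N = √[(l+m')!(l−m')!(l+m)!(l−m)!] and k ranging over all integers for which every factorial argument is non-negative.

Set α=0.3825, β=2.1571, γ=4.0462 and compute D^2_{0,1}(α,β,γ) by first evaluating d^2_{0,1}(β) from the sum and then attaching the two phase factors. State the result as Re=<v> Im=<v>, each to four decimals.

Re=0.3488 Im=-0.4438

First d^2_{0,1}(β=2.1571), then the phase factors e^{-i(0)α} and e^{-i(1)γ}:
c=cos(2.157100/2)=0.472607, s=sin(2.157100/2)=0.881273; N=√[2·2·6·1]=4.898979
k∈{1,2} keeps every argument non-negative
  k=1: (−1)^0·4.8990/(2)·0.4726^3·0.8813^1 = +0.227869
  k=2: (−1)^1·4.8990/(2)·0.4726^1·0.8813^3 = -0.792333
d^2_{0,1}(2.1571) = +0.227869 -0.792333 = -0.564463
D = (+1.000000+0.000000i)·(-0.564463)·(-0.617994+0.786183i) = +0.348835-0.443771i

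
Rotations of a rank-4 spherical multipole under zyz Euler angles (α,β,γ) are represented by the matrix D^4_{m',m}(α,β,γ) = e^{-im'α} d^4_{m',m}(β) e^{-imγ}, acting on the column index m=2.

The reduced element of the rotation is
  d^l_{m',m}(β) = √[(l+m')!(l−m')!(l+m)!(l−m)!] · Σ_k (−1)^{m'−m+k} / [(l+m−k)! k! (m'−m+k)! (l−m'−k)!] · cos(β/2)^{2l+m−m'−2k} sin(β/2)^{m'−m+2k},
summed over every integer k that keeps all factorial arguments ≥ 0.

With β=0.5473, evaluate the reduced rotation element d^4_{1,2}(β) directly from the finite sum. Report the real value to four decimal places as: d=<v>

d^4_{1,2}(β=0.5473) via the finite sum:
c=cos(0.547300/2)=0.962791, s=sin(0.547300/2)=0.270247; N=√[120·6·720·2]=1018.233765
k: max(0,(2)−(1))=1 … min(4+(2),4−(1))=3
  k=1: (−1)^0·1018.2338/(240)·0.9628^7·0.2702^1 = +0.879269
  k=2: (−1)^1·1018.2338/(48)·0.9628^5·0.2702^3 = -0.346378
  k=3: (−1)^2·1018.2338/(72)·0.9628^3·0.2702^5 = +0.018194
d^4_{1,2}(0.5473) = +0.879269 -0.346378 +0.018194 = +0.551084

d=0.5511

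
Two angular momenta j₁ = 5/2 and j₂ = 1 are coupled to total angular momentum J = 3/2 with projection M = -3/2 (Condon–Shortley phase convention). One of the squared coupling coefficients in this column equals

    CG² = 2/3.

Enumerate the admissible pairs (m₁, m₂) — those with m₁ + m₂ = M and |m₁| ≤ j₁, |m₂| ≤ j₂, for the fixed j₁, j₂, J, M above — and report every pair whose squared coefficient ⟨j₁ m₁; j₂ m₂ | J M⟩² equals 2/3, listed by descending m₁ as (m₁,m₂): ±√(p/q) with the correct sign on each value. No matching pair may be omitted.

Admissible pairs with m₁+m₂ = M = -3/2: (-5/2,1), (-3/2,0), (-1/2,-1)
  (m₁,m₂)=(-1/2,-1): CG² = 1/15, CG = +√(1/15)
  (m₁,m₂)=(-3/2,0): CG² = 4/15, CG = −√(4/15)
  (m₁,m₂)=(-5/2,1): CG² = 2/3, CG = +√(2/3)   ← matches the target
Pairs with CG² = 2/3: (-5/2,1): +√(2/3)

(-5/2,1): +√(2/3)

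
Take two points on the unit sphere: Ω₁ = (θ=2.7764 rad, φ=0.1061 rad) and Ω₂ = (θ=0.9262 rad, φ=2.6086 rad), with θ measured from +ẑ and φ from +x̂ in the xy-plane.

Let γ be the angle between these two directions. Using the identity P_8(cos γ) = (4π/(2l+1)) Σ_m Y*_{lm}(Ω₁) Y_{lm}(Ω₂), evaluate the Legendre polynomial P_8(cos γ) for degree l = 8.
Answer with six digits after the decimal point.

Addition theorem: P_8(cos γ) = (4π/17) Σ_m Y*_{lm}(Ω₁) Y_{lm}(Ω₂), m = −8…8:
  m=-8: Y*=0.00009 + 0.00010j  Y=-0.03725 - 0.07741j  product 0.00000 - 0.00001j
  m=-7: Y*=-0.00105 - 0.00096j  Y=0.21473 + 0.14358j  product -0.00009 - 0.00036j
  m=-6: Y*=0.00759 + 0.00561j  Y=-0.43289 - 0.02443j  product -0.00315 - 0.00261j
  m=-5: Y*=-0.03839 - 0.02252j  Y=0.34226 - 0.17672j  product -0.01712 - 0.00092j
  m=-4: Y*=0.13937 + 0.06298j  Y=-0.00632 + 0.01005j  product -0.00151 + 0.00100j
  m=-3: Y*=-0.35303 - 0.11632j  Y=-0.00984 + 0.34924j  product 0.04410 - 0.12215j
  m=-2: Y*=0.55933 + 0.12050j  Y=-0.09928 - 0.17968j  product -0.03388 - 0.11246j
  m=-1: Y*=-0.35253 - 0.03754j  Y=-0.22865 - 0.13489j  product 0.07554 + 0.05614j
  m=+0: Y*=-0.34561 + 0.00000j  Y=0.24945 + 0.00000j  product -0.08621 + 0.00000j
  m=+1: Y*=0.35253 - 0.03754j  Y=0.22865 - 0.13489j  product 0.07554 - 0.05614j
  m=+2: Y*=0.55933 - 0.12050j  Y=-0.09928 + 0.17968j  product -0.03388 + 0.11246j
  m=+3: Y*=0.35303 - 0.11632j  Y=0.00984 + 0.34924j  product 0.04410 + 0.12215j
  m=+4: Y*=0.13937 - 0.06298j  Y=-0.00632 - 0.01005j  product -0.00151 - 0.00100j
  m=+5: Y*=0.03839 - 0.02252j  Y=-0.34226 - 0.17672j  product -0.01712 + 0.00092j
  m=+6: Y*=0.00759 - 0.00561j  Y=-0.43289 + 0.02443j  product -0.00315 + 0.00261j
  m=+7: Y*=0.00105 - 0.00096j  Y=-0.21473 + 0.14358j  product -0.00009 + 0.00036j
  m=+8: Y*=0.00009 - 0.00010j  Y=-0.03725 + 0.07741j  product 0.00000 + 0.00001j
Σ over m = 0.04158 - 0.00000j; ×(4π/17) → 0.03074 - 0.00000j. Real part: 0.030739

0.030739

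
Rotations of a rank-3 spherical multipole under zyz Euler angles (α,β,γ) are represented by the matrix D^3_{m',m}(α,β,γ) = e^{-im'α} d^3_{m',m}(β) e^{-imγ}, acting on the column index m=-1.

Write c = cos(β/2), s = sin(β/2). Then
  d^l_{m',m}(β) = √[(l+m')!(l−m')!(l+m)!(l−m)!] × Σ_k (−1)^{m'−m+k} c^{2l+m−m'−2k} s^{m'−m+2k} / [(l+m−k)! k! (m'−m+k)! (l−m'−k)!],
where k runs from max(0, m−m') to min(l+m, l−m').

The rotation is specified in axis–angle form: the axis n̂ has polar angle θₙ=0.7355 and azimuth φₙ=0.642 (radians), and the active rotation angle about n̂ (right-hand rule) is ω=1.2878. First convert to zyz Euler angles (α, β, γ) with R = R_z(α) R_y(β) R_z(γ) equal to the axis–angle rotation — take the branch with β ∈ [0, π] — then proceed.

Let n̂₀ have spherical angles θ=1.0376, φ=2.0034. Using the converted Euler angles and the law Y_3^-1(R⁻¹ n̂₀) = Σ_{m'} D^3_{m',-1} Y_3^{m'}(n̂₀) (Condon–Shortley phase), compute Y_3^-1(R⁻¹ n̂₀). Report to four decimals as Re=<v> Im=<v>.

Axis–angle → zyz. n̂ = (sinθₙcosφₙ, sinθₙsinφₙ, cosθₙ) = (+0.537370, +0.401769, +0.741495), ω = 1.2878.
R = I cosω + sinω [n̂]ₓ + (1−cosω) n̂n̂ᵀ gives
  R = [+0.487367, -0.556389, +0.672982; +0.867613, +0.395579, -0.301272; -0.098593, +0.730718, +0.675522]
β = atan2(√(R₁₃²+R₂₃²), R₃₃) = 0.829124; α = atan2(R₂₃, R₁₃) mod 2π = 5.862273; γ = atan2(R₃₂, −R₃₁) mod 2π = 1.436680
Need the full column D^3_{m',-1} for m'=−3..3 at α=5.8623, β=0.8291, γ=1.4367.
cos(β/2)=0.915293, sin(β/2)=0.402789
d^3_{-3,-1}: single k=2 term ⇒ +0.441002;  D = +0.434348+0.076323i
d^3_{-2,-1}: k∈[1..2] ⇒ +0.818235 -0.316915 = +0.501320;  D = +0.415208+0.280934i
d^3_{-1,-1}: k∈[0..2] ⇒ +0.587977 -0.910931 +0.132307 = -0.190647;  D = -0.100465-0.162028i
d^3_{0,-1}: k∈[0..2] ⇒ -0.896331 +0.520744 -0.033615 = -0.409202;  D = -0.054716-0.405528i
d^3_{1,-1}: k∈[0..2] ⇒ +0.683198 -0.176409 +0.004270 = +0.511060;  D = -0.144569+0.490185i
d^3_{2,-1}: k∈[0..1] ⇒ -0.316915 +0.030687 = -0.286228;  D = +0.186076-0.217492i
d^3_{3,-1}: single k=0 term ⇒ +0.085404;  D = -0.077190+0.036545i
Y_3^{m'}(θ=1.0376,φ=2.0034) and Σ D·Y over m':
  (+0.4343+0.0763i)·(+0.2566+0.0718i)  (+0.4152+0.2809i)·(-0.2498+0.2933i)  (-0.1005-0.1620i)·(-0.0340-0.0737i)  (-0.0547-0.4055i)·(-0.3240+0.0000i)  (-0.1446+0.4902i)·(+0.0340-0.0737i)  (+0.1861-0.2175i)·(-0.2498-0.2933i)  (-0.0772+0.0365i)·(-0.2566+0.0718i)
Y_3^-1(R⁻¹ n̂) = -0.132814+0.258883i

Re=-0.1328 Im=0.2589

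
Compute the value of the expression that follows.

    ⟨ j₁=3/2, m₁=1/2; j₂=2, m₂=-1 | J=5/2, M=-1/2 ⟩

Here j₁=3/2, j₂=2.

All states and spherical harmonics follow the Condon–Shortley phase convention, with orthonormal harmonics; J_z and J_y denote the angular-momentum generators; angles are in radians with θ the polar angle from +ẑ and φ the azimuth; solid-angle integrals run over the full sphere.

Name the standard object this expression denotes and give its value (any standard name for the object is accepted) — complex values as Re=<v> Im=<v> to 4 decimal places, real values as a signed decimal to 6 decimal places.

This is a Clebsch–Gordan (vector-coupling) coefficient.
√[6·1!2!3!/7! · 2!1!1!3!2!3!] = √(72/35)
  +(−1)^0/∏(0,1,1,1,1,2)! = 1/2  (running 1/2)
  +(−1)^1/∏(1,0,0,0,2,3)! = -1/12  (running 5/12)
⟨..|..⟩ = √(72/35)·(5/12) = +0.597614

Clebsch–Gordan coefficient, +√(5/14) ≈ +0.597614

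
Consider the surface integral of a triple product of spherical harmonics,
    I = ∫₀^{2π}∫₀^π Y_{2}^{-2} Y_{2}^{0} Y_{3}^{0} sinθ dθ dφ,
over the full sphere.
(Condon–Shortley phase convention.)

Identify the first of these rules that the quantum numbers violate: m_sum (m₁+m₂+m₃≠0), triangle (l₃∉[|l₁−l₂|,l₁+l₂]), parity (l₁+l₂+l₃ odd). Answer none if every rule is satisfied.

Σmᵢ = -2  ✗
l₃∈[|l₁−l₂|,l₁+l₂]=[0,4], have l₃=3
Σlᵢ = 7 ⇒ odd

m_sum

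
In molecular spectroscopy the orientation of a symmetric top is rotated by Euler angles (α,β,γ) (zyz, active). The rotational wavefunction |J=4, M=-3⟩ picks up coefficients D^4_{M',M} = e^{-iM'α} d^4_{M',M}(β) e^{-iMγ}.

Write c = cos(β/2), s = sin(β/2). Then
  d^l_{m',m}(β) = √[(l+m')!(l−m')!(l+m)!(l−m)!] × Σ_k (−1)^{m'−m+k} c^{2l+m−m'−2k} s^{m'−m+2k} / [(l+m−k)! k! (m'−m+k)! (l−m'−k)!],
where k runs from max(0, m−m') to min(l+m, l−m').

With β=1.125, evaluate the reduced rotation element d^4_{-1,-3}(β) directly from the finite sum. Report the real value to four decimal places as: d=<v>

d=0.2792

d^4_{-1,-3}(β=1.1250) via the finite sum:
Half-angle: c=0.845924, s=0.533303. N=√(6·120·1·5040)=1904.940944
k∈{0,1} keeps every argument non-negative
  k=0: (−1)^2·1904.9409/(240)·0.8459^6·0.5333^2 = +0.827194
  k=1: (−1)^3·1904.9409/(144)·0.8459^4·0.5333^4 = -0.547949
d^4_{-1,-3}(1.1250) = +0.827194 -0.547949 = +0.279245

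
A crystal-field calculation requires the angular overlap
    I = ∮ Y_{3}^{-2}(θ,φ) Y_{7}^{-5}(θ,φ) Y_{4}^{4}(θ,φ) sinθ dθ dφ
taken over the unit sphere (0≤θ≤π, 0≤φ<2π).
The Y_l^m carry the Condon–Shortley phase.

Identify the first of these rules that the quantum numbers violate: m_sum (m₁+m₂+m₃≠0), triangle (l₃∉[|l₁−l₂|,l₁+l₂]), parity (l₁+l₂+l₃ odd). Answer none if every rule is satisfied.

m₁+m₂+m₃ = -2 − 5 + 4 = -3  ✗
triangle: |3−7|=4 ≤ l₃=4 ≤ 3+7=10
parity: l₁+l₂+l₃ = 14 is even

m_sum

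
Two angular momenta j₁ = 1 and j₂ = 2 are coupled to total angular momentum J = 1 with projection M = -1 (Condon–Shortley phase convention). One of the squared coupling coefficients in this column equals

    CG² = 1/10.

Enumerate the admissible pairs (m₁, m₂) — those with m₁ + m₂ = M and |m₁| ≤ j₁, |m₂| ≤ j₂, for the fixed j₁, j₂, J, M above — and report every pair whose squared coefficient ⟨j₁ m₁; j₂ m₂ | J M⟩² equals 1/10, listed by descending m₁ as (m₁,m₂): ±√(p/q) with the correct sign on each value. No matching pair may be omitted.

Admissible pairs with m₁+m₂ = M = -1: (-1,0), (0,-1), (1,-2)
  (m₁,m₂)=(1,-2): CG² = 3/5, CG = +√(3/5)
  (m₁,m₂)=(0,-1): CG² = 3/10, CG = −√(3/10)
  (m₁,m₂)=(-1,0): CG² = 1/10, CG = +√(1/10)   ← matches the target
Pairs with CG² = 1/10: (-1,0): +√(1/10)

(-1,0): +√(1/10)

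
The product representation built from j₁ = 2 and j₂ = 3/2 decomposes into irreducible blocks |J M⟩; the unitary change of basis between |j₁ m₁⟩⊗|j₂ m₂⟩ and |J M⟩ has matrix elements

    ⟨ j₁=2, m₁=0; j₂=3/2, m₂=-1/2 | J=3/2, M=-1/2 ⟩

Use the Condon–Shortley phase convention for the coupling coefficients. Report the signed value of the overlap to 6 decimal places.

−√(1/5) ≈ -0.447214

triangle: 2!·2!·1!/6! = 4/720
(j±m)!: 2!·2!·1!·2!·1!·2! = 16
prefactor² = (2J+1)·Δ·N² = 16/45
  k=0: +1/(0!·2!·2!·1!·0!·0!) = 1/4
  k=1: −1/(1!·1!·1!·0!·1!·1!) = -1
Σ = -3/4  ⇒  CG² = 16/45·(-3/4)² = 1/5
CG = −√(1/5) = -0.447214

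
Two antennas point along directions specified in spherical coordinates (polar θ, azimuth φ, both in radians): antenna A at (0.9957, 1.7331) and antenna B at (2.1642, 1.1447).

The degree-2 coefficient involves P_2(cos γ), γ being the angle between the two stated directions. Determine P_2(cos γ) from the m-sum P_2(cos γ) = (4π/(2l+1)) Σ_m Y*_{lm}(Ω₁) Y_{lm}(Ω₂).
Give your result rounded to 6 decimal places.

Summing Y*_{l m}(θ₁,φ₁)·Y_{l m}(θ₂,φ₂) over m ∈ [−2, 2]; prefactor 4π/(2·2+1) = 2.513274:
  [-2]  conj(Y_{2,-2})(Ω₁) = -0.25779 - 0.08675j ; Y_{2,-2}(Ω₂) = -0.17478 - 0.19984j ; Δ = 0.02772 + 0.06668j
  [-1]  conj(Y_{2,-1})(Ω₁) = -0.05698 + 0.34797j ; Y_{2,-1}(Ω₂) = -0.14803 + 0.32612j ; Δ = -0.10505 - 0.07009j
  [+0]  conj(Y_{2,0})(Ω₁) = -0.03547 + 0.00000j ; Y_{2,0}(Ω₂) = -0.01953 + 0.00000j ; Δ = 0.00069 + 0.00000j
  [+1]  conj(Y_{2,1})(Ω₁) = 0.05698 + 0.34797j ; Y_{2,1}(Ω₂) = 0.14803 + 0.32612j ; Δ = -0.10505 + 0.07009j
  [+2]  conj(Y_{2,2})(Ω₁) = -0.25779 + 0.08675j ; Y_{2,2}(Ω₂) = -0.17478 + 0.19984j ; Δ = 0.02772 - 0.06668j
Total Σ_m = -0.15396 + 0.00000j. Multiply by 2.513274: -0.38694 + 0.00000j. P_2(cos γ) = -0.386942

-0.386942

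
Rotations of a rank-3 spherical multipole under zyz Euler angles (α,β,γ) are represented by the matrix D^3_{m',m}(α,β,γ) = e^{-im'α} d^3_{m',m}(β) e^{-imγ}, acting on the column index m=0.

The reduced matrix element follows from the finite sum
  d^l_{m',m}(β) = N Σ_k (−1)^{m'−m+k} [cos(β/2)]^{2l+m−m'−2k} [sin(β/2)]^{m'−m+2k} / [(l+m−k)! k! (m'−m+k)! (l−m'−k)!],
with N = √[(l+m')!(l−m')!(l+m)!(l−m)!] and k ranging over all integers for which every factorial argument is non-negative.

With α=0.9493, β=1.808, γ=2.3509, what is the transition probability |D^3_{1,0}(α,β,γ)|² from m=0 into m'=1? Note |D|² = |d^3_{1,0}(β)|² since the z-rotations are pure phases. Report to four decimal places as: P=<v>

P=0.0928

Split into d^3_{1,0}(β=1.8080) × two z-phases.
With c≡cos(β/2)=0.618472 and s≡sin(β/2)=0.785807, N=[24·2·6·6]^{1/2}=41.569219
Admissible k: 0..2 (factorial args all ≥0)
  k=0: (−1)^1·41.5692/(12)·0.6185^5·0.7858^1 = -0.246323
  k=1: (−1)^2·41.5692/(4)·0.6185^3·0.7858^3 = +1.192942
  k=2: (−1)^3·41.5692/(12)·0.6185^1·0.7858^5 = -0.641934
d^3_{1,0}(1.8080) = -0.246323 +1.192942 -0.641934 = +0.304685
|D^3_{1,0}|² = |d^3_{1,0}(β)|² = (+0.304685)² = 0.092833 (the z-rotation phases have unit modulus)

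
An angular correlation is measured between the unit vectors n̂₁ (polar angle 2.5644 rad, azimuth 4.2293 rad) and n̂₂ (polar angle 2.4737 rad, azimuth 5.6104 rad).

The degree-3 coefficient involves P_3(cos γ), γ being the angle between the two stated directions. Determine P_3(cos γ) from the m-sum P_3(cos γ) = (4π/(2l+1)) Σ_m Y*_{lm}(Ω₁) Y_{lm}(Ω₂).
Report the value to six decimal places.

Addition theorem: P_3(cos γ) = (4π/7) Σ_m Y*_{lm}(Ω₁) Y_{lm}(Ω₂), m = −3…3:
  [-3]  conj(Y_{3,-3})(Ω₁) = 0.06729 + 0.00822j ; Y_{3,-3}(Ω₂) = -0.04289 + 0.08935j ; Δ = -0.00362 + 0.00566j
  [-2]  conj(Y_{3,-2})(Ω₁) = 0.14496 - 0.20980j ; Y_{3,-2}(Ω₂) = -0.06873 - 0.30000j ; Δ = -0.07290 - 0.02907j
  [-1]  conj(Y_{3,-1})(Ω₁) = -0.20571 - 0.39217j ; Y_{3,-1}(Ω₂) = 0.32594 + 0.25971j ; Δ = 0.03480 - 0.18125j
  [+0]  conj(Y_{3,0})(Ω₁) = -0.15986 + 0.00000j ; Y_{3,0}(Ω₂) = -0.02406 + 0.00000j ; Δ = 0.00385 + 0.00000j
  [+1]  conj(Y_{3,1})(Ω₁) = 0.20571 - 0.39217j ; Y_{3,1}(Ω₂) = -0.32594 + 0.25971j ; Δ = 0.03480 + 0.18125j
  [+2]  conj(Y_{3,2})(Ω₁) = 0.14496 + 0.20980j ; Y_{3,2}(Ω₂) = -0.06873 + 0.30000j ; Δ = -0.07290 + 0.02907j
  [+3]  conj(Y_{3,3})(Ω₁) = -0.06729 + 0.00822j ; Y_{3,3}(Ω₂) = 0.04289 + 0.08935j ; Δ = -0.00362 - 0.00566j
Total Σ_m = -0.07960 + 0.00000j. Multiply by 1.795196: -0.14290 + 0.00000j. P_3(cos γ) = -0.142899

-0.142899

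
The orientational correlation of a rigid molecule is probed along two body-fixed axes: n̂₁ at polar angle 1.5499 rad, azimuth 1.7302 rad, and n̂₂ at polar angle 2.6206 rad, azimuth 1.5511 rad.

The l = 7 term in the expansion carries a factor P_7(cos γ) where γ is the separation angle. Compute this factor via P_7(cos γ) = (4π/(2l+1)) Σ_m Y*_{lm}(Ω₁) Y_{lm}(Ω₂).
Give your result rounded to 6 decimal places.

Term-by-term m-sum for l=7 (normalisation 4π/15 = 0.837758):
  m=-7: Y*=(0.448487, -0.219400)  Y=(-0.000520, 0.003749)  product (0.000589, 0.001795)
  m=-6: Y*=(-0.022506, -0.031903)  Y=(0.024504, 0.002909)  product (-0.000459, -0.000847)
  m=-5: Y*=(0.260681, -0.254692)  Y=(0.009676, -0.097938)  product (-0.022422, -0.027995)
  m=-4: Y*=(-0.036861, -0.027308)  Y=(-0.264024, -0.020844)  product (0.009163, 0.007978)
  m=-3: Y*=(0.151173, -0.291648)  Y=(-0.027612, 0.466754)  product (0.131954, 0.078614)
  m=-2: Y*=(-0.046397, -0.015314)  Y=(0.442549, 0.017442)  product (-0.020266, -0.007587)
  m=-1: Y*=(0.050086, -0.311542)  Y=(-0.000588, 0.029826)  product (0.009263, 0.001677)
  m=+0: Y*=(-0.049742, -0.000000)  Y=(0.448805, 0.000000)  product (-0.022324, -0.000000)
  m=+1: Y*=(-0.050086, -0.311542)  Y=(0.000588, 0.029826)  product (0.009263, -0.001677)
  m=+2: Y*=(-0.046397, 0.015314)  Y=(0.442549, -0.017442)  product (-0.020266, 0.007587)
  m=+3: Y*=(-0.151173, -0.291648)  Y=(0.027612, 0.466754)  product (0.131954, -0.078614)
  m=+4: Y*=(-0.036861, 0.027308)  Y=(-0.264024, 0.020844)  product (0.009163, -0.007978)
  m=+5: Y*=(-0.260681, -0.254692)  Y=(-0.009676, -0.097938)  product (-0.022422, 0.027995)
  m=+6: Y*=(-0.022506, 0.031903)  Y=(0.024504, -0.002909)  product (-0.000459, 0.000847)
  m=+7: Y*=(-0.448487, -0.219400)  Y=(0.000520, 0.003749)  product (0.000589, -0.001795)
Accumulated sum (0.193321, 0.000000); after 4π/(2l+1) scaling, (0.161956, 0.000000) ⇒ P_7 = 0.161956

0.161956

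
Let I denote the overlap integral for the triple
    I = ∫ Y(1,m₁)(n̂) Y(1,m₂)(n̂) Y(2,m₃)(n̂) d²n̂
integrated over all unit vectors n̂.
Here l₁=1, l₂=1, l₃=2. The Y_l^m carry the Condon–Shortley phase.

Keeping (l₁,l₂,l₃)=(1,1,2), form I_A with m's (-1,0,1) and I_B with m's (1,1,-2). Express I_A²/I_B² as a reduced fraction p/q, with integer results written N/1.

1/2

Shared (l₁,l₂,l₃)=(1,1,2): N and (l;000)² cancel in I_A²/I_B².
A: Δ = 0!·2!·2!/5! = 1/30; Racah Σ t=0..0: t=0:+1/2 = 1/2; ⇒ 3j(1 1 2; -1 0 1)² = 1/10, sgn -1
B: Δ = 0!·2!·2!/5! = 1/30; Racah Σ t=0..0: t=0:+1/4 = 1/4; ⇒ 3j(1 1 2; 1 1 -2)² = 1/5, sgn +1
I_A²/I_B² = (1/10)/(1/5) = 1/2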